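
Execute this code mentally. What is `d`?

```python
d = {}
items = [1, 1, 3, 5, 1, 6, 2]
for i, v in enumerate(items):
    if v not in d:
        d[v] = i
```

Let's trace through this code step by step.

Initialize: d = {}
Initialize: items = [1, 1, 3, 5, 1, 6, 2]
Entering loop: for i, v in enumerate(items):

After execution: d = {1: 0, 3: 2, 5: 3, 6: 5, 2: 6}
{1: 0, 3: 2, 5: 3, 6: 5, 2: 6}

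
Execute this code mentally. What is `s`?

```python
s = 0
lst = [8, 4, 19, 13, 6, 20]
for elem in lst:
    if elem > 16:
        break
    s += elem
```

Let's trace through this code step by step.

Initialize: s = 0
Initialize: lst = [8, 4, 19, 13, 6, 20]
Entering loop: for elem in lst:

After execution: s = 12
12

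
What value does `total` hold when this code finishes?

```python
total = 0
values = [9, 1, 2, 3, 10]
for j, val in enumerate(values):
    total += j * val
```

Let's trace through this code step by step.

Initialize: total = 0
Initialize: values = [9, 1, 2, 3, 10]
Entering loop: for j, val in enumerate(values):

After execution: total = 54
54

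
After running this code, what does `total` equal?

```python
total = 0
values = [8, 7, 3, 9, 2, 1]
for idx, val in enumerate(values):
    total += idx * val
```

Let's trace through this code step by step.

Initialize: total = 0
Initialize: values = [8, 7, 3, 9, 2, 1]
Entering loop: for idx, val in enumerate(values):

After execution: total = 53
53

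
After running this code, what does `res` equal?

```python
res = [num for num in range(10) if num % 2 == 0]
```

Let's trace through this code step by step.

Initialize: res = [num for num in range(10) if num % 2 == 0]

After execution: res = [0, 2, 4, 6, 8]
[0, 2, 4, 6, 8]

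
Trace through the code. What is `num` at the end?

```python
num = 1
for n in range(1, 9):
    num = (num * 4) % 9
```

Let's trace through this code step by step.

Initialize: num = 1
Entering loop: for n in range(1, 9):

After execution: num = 7
7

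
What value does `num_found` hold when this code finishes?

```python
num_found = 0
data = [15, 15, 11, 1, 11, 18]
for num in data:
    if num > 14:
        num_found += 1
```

Let's trace through this code step by step.

Initialize: num_found = 0
Initialize: data = [15, 15, 11, 1, 11, 18]
Entering loop: for num in data:

After execution: num_found = 3
3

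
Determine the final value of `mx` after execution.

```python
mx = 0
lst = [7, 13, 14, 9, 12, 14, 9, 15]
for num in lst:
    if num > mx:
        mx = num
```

Let's trace through this code step by step.

Initialize: mx = 0
Initialize: lst = [7, 13, 14, 9, 12, 14, 9, 15]
Entering loop: for num in lst:

After execution: mx = 15
15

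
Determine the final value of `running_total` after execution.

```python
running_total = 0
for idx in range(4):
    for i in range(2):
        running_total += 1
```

Let's trace through this code step by step.

Initialize: running_total = 0
Entering loop: for idx in range(4):

After execution: running_total = 8
8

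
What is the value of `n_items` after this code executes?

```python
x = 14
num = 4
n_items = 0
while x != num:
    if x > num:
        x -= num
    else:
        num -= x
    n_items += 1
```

Let's trace through this code step by step.

Initialize: x = 14
Initialize: num = 4
Initialize: n_items = 0
Entering loop: while x != num:

After execution: n_items = 4
4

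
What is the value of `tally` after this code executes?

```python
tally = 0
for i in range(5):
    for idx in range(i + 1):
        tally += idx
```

Let's trace through this code step by step.

Initialize: tally = 0
Entering loop: for i in range(5):

After execution: tally = 20
20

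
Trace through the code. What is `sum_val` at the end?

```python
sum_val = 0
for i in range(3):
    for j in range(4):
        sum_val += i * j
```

Let's trace through this code step by step.

Initialize: sum_val = 0
Entering loop: for i in range(3):

After execution: sum_val = 18
18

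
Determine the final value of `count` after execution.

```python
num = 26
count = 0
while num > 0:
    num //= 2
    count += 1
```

Let's trace through this code step by step.

Initialize: num = 26
Initialize: count = 0
Entering loop: while num > 0:

After execution: count = 5
5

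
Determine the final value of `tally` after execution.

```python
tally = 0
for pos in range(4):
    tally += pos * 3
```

Let's trace through this code step by step.

Initialize: tally = 0
Entering loop: for pos in range(4):

After execution: tally = 18
18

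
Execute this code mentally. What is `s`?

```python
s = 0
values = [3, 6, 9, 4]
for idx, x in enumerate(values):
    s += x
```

Let's trace through this code step by step.

Initialize: s = 0
Initialize: values = [3, 6, 9, 4]
Entering loop: for idx, x in enumerate(values):

After execution: s = 22
22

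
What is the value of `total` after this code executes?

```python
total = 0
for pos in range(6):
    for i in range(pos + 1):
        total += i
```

Let's trace through this code step by step.

Initialize: total = 0
Entering loop: for pos in range(6):

After execution: total = 35
35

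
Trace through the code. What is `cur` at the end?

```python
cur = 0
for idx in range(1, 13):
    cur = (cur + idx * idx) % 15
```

Let's trace through this code step by step.

Initialize: cur = 0
Entering loop: for idx in range(1, 13):

After execution: cur = 5
5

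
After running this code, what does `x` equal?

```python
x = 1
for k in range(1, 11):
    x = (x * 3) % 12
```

Let's trace through this code step by step.

Initialize: x = 1
Entering loop: for k in range(1, 11):

After execution: x = 9
9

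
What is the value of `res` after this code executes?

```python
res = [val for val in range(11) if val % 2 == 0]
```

Let's trace through this code step by step.

Initialize: res = [val for val in range(11) if val % 2 == 0]

After execution: res = [0, 2, 4, 6, 8, 10]
[0, 2, 4, 6, 8, 10]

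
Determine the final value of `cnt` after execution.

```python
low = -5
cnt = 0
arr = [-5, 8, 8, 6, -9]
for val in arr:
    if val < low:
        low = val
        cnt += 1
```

Let's trace through this code step by step.

Initialize: low = -5
Initialize: cnt = 0
Initialize: arr = [-5, 8, 8, 6, -9]
Entering loop: for val in arr:

After execution: cnt = 1
1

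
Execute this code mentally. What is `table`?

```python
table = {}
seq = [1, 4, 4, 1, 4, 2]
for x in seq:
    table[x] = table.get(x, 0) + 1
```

Let's trace through this code step by step.

Initialize: table = {}
Initialize: seq = [1, 4, 4, 1, 4, 2]
Entering loop: for x in seq:

After execution: table = {1: 2, 4: 3, 2: 1}
{1: 2, 4: 3, 2: 1}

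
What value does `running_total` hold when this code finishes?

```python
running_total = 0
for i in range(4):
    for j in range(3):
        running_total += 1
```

Let's trace through this code step by step.

Initialize: running_total = 0
Entering loop: for i in range(4):

After execution: running_total = 12
12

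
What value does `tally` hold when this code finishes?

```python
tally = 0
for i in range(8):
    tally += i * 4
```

Let's trace through this code step by step.

Initialize: tally = 0
Entering loop: for i in range(8):

After execution: tally = 112
112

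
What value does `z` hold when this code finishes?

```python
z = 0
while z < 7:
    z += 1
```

Let's trace through this code step by step.

Initialize: z = 0
Entering loop: while z < 7:

After execution: z = 7
7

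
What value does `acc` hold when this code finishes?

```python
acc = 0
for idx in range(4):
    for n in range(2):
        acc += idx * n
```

Let's trace through this code step by step.

Initialize: acc = 0
Entering loop: for idx in range(4):

After execution: acc = 6
6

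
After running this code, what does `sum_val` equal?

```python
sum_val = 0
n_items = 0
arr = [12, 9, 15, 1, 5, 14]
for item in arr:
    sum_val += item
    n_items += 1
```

Let's trace through this code step by step.

Initialize: sum_val = 0
Initialize: n_items = 0
Initialize: arr = [12, 9, 15, 1, 5, 14]
Entering loop: for item in arr:

After execution: sum_val = 56
56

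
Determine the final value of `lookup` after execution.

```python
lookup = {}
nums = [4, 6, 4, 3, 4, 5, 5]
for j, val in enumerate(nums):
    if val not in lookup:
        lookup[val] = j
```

Let's trace through this code step by step.

Initialize: lookup = {}
Initialize: nums = [4, 6, 4, 3, 4, 5, 5]
Entering loop: for j, val in enumerate(nums):

After execution: lookup = {4: 0, 6: 1, 3: 3, 5: 5}
{4: 0, 6: 1, 3: 3, 5: 5}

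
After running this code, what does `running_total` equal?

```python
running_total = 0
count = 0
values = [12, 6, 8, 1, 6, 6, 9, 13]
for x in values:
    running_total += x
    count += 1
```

Let's trace through this code step by step.

Initialize: running_total = 0
Initialize: count = 0
Initialize: values = [12, 6, 8, 1, 6, 6, 9, 13]
Entering loop: for x in values:

After execution: running_total = 61
61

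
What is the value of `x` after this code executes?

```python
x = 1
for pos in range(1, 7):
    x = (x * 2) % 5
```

Let's trace through this code step by step.

Initialize: x = 1
Entering loop: for pos in range(1, 7):

After execution: x = 4
4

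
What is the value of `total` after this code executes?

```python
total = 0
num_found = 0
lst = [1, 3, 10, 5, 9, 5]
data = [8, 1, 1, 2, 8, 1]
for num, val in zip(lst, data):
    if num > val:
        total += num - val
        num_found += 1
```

Let's trace through this code step by step.

Initialize: total = 0
Initialize: num_found = 0
Initialize: lst = [1, 3, 10, 5, 9, 5]
Initialize: data = [8, 1, 1, 2, 8, 1]
Entering loop: for num, val in zip(lst, data):

After execution: total = 19
19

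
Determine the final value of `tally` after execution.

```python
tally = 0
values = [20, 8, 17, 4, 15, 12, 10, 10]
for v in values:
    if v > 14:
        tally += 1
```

Let's trace through this code step by step.

Initialize: tally = 0
Initialize: values = [20, 8, 17, 4, 15, 12, 10, 10]
Entering loop: for v in values:

After execution: tally = 3
3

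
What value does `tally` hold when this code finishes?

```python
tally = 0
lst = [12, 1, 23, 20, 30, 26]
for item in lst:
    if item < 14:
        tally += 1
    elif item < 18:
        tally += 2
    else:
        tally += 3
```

Let's trace through this code step by step.

Initialize: tally = 0
Initialize: lst = [12, 1, 23, 20, 30, 26]
Entering loop: for item in lst:

After execution: tally = 14
14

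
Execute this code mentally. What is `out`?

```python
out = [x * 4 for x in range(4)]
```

Let's trace through this code step by step.

Initialize: out = [x * 4 for x in range(4)]

After execution: out = [0, 4, 8, 12]
[0, 4, 8, 12]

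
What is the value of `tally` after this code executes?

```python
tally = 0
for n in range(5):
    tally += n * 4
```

Let's trace through this code step by step.

Initialize: tally = 0
Entering loop: for n in range(5):

After execution: tally = 40
40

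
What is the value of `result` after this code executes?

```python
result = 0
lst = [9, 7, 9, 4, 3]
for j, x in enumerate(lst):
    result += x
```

Let's trace through this code step by step.

Initialize: result = 0
Initialize: lst = [9, 7, 9, 4, 3]
Entering loop: for j, x in enumerate(lst):

After execution: result = 32
32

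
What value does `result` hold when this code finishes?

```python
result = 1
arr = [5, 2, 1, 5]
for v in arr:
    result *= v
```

Let's trace through this code step by step.

Initialize: result = 1
Initialize: arr = [5, 2, 1, 5]
Entering loop: for v in arr:

After execution: result = 50
50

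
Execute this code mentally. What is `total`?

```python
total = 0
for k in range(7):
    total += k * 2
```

Let's trace through this code step by step.

Initialize: total = 0
Entering loop: for k in range(7):

After execution: total = 42
42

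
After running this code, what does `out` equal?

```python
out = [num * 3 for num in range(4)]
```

Let's trace through this code step by step.

Initialize: out = [num * 3 for num in range(4)]

After execution: out = [0, 3, 6, 9]
[0, 3, 6, 9]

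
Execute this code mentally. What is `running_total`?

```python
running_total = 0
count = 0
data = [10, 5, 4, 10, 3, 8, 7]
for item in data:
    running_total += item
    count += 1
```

Let's trace through this code step by step.

Initialize: running_total = 0
Initialize: count = 0
Initialize: data = [10, 5, 4, 10, 3, 8, 7]
Entering loop: for item in data:

After execution: running_total = 47
47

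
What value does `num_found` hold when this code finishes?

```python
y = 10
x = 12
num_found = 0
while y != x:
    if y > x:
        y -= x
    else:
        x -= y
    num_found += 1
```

Let's trace through this code step by step.

Initialize: y = 10
Initialize: x = 12
Initialize: num_found = 0
Entering loop: while y != x:

After execution: num_found = 5
5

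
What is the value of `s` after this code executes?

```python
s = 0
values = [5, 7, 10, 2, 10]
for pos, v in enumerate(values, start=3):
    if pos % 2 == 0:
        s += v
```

Let's trace through this code step by step.

Initialize: s = 0
Initialize: values = [5, 7, 10, 2, 10]
Entering loop: for pos, v in enumerate(values, start=3):

After execution: s = 9
9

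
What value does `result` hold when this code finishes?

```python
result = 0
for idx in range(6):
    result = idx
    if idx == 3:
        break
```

Let's trace through this code step by step.

Initialize: result = 0
Entering loop: for idx in range(6):

After execution: result = 3
3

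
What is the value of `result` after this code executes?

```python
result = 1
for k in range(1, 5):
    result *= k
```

Let's trace through this code step by step.

Initialize: result = 1
Entering loop: for k in range(1, 5):

After execution: result = 24
24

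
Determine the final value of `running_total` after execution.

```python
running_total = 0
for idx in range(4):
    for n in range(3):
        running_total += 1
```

Let's trace through this code step by step.

Initialize: running_total = 0
Entering loop: for idx in range(4):

After execution: running_total = 12
12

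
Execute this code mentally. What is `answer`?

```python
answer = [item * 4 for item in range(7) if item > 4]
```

Let's trace through this code step by step.

Initialize: answer = [item * 4 for item in range(7) if item > 4]

After execution: answer = [20, 24]
[20, 24]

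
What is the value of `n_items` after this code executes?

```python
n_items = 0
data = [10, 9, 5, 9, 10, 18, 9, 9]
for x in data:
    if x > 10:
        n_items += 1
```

Let's trace through this code step by step.

Initialize: n_items = 0
Initialize: data = [10, 9, 5, 9, 10, 18, 9, 9]
Entering loop: for x in data:

After execution: n_items = 1
1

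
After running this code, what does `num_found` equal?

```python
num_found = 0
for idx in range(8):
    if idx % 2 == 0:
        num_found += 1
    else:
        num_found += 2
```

Let's trace through this code step by step.

Initialize: num_found = 0
Entering loop: for idx in range(8):

After execution: num_found = 12
12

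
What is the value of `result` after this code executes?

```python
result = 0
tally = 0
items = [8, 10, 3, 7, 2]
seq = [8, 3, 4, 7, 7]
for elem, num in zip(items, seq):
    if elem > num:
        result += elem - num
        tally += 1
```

Let's trace through this code step by step.

Initialize: result = 0
Initialize: tally = 0
Initialize: items = [8, 10, 3, 7, 2]
Initialize: seq = [8, 3, 4, 7, 7]
Entering loop: for elem, num in zip(items, seq):

After execution: result = 7
7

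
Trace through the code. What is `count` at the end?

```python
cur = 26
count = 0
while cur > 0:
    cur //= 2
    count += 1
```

Let's trace through this code step by step.

Initialize: cur = 26
Initialize: count = 0
Entering loop: while cur > 0:

After execution: count = 5
5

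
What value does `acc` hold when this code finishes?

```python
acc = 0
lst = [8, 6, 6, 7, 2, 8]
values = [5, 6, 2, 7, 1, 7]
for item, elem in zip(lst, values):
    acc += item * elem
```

Let's trace through this code step by step.

Initialize: acc = 0
Initialize: lst = [8, 6, 6, 7, 2, 8]
Initialize: values = [5, 6, 2, 7, 1, 7]
Entering loop: for item, elem in zip(lst, values):

After execution: acc = 195
195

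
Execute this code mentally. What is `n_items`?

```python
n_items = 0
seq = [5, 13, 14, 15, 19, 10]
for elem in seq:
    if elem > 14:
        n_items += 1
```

Let's trace through this code step by step.

Initialize: n_items = 0
Initialize: seq = [5, 13, 14, 15, 19, 10]
Entering loop: for elem in seq:

After execution: n_items = 2
2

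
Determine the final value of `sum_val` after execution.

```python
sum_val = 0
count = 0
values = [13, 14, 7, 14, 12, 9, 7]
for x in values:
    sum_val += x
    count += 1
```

Let's trace through this code step by step.

Initialize: sum_val = 0
Initialize: count = 0
Initialize: values = [13, 14, 7, 14, 12, 9, 7]
Entering loop: for x in values:

After execution: sum_val = 76
76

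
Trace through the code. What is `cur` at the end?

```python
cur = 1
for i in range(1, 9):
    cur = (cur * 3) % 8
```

Let's trace through this code step by step.

Initialize: cur = 1
Entering loop: for i in range(1, 9):

After execution: cur = 1
1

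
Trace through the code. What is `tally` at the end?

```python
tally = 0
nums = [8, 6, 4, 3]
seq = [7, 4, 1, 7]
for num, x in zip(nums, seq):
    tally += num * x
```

Let's trace through this code step by step.

Initialize: tally = 0
Initialize: nums = [8, 6, 4, 3]
Initialize: seq = [7, 4, 1, 7]
Entering loop: for num, x in zip(nums, seq):

After execution: tally = 105
105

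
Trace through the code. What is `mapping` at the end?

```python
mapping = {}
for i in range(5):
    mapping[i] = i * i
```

Let's trace through this code step by step.

Initialize: mapping = {}
Entering loop: for i in range(5):

After execution: mapping = {0: 0, 1: 1, 2: 4, 3: 9, 4: 16}
{0: 0, 1: 1, 2: 4, 3: 9, 4: 16}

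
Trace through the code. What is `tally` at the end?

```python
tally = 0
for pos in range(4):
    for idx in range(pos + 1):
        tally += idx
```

Let's trace through this code step by step.

Initialize: tally = 0
Entering loop: for pos in range(4):

After execution: tally = 10
10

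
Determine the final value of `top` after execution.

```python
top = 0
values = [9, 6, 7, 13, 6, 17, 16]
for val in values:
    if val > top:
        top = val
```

Let's trace through this code step by step.

Initialize: top = 0
Initialize: values = [9, 6, 7, 13, 6, 17, 16]
Entering loop: for val in values:

After execution: top = 17
17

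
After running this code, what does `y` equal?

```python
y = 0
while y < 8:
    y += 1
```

Let's trace through this code step by step.

Initialize: y = 0
Entering loop: while y < 8:

After execution: y = 8
8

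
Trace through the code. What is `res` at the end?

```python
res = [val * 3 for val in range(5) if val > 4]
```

Let's trace through this code step by step.

Initialize: res = [val * 3 for val in range(5) if val > 4]

After execution: res = []
[]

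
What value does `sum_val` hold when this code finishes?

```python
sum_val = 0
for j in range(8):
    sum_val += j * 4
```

Let's trace through this code step by step.

Initialize: sum_val = 0
Entering loop: for j in range(8):

After execution: sum_val = 112
112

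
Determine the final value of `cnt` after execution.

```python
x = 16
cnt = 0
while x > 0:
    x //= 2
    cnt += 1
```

Let's trace through this code step by step.

Initialize: x = 16
Initialize: cnt = 0
Entering loop: while x > 0:

After execution: cnt = 5
5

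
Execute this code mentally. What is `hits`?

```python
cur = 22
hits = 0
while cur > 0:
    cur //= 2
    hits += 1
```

Let's trace through this code step by step.

Initialize: cur = 22
Initialize: hits = 0
Entering loop: while cur > 0:

After execution: hits = 5
5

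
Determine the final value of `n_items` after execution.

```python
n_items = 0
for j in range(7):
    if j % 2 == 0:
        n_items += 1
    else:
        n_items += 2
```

Let's trace through this code step by step.

Initialize: n_items = 0
Entering loop: for j in range(7):

After execution: n_items = 10
10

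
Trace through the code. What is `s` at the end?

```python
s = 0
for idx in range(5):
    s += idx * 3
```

Let's trace through this code step by step.

Initialize: s = 0
Entering loop: for idx in range(5):

After execution: s = 30
30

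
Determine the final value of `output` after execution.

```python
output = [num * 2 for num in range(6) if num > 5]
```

Let's trace through this code step by step.

Initialize: output = [num * 2 for num in range(6) if num > 5]

After execution: output = []
[]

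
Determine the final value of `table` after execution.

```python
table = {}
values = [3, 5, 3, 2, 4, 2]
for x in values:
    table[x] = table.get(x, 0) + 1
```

Let's trace through this code step by step.

Initialize: table = {}
Initialize: values = [3, 5, 3, 2, 4, 2]
Entering loop: for x in values:

After execution: table = {3: 2, 5: 1, 2: 2, 4: 1}
{3: 2, 5: 1, 2: 2, 4: 1}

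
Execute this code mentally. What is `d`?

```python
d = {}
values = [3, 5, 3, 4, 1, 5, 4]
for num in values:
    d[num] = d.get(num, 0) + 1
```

Let's trace through this code step by step.

Initialize: d = {}
Initialize: values = [3, 5, 3, 4, 1, 5, 4]
Entering loop: for num in values:

After execution: d = {3: 2, 5: 2, 4: 2, 1: 1}
{3: 2, 5: 2, 4: 2, 1: 1}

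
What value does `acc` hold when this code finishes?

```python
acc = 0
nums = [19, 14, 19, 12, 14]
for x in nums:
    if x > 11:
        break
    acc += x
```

Let's trace through this code step by step.

Initialize: acc = 0
Initialize: nums = [19, 14, 19, 12, 14]
Entering loop: for x in nums:

After execution: acc = 0
0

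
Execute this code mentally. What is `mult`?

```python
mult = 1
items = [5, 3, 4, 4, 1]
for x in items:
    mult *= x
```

Let's trace through this code step by step.

Initialize: mult = 1
Initialize: items = [5, 3, 4, 4, 1]
Entering loop: for x in items:

After execution: mult = 240
240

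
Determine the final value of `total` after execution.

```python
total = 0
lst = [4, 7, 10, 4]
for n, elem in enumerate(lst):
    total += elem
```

Let's trace through this code step by step.

Initialize: total = 0
Initialize: lst = [4, 7, 10, 4]
Entering loop: for n, elem in enumerate(lst):

After execution: total = 25
25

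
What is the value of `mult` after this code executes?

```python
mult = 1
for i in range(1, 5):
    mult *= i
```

Let's trace through this code step by step.

Initialize: mult = 1
Entering loop: for i in range(1, 5):

After execution: mult = 24
24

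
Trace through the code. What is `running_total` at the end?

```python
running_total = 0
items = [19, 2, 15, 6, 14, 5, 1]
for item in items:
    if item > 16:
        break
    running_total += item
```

Let's trace through this code step by step.

Initialize: running_total = 0
Initialize: items = [19, 2, 15, 6, 14, 5, 1]
Entering loop: for item in items:

After execution: running_total = 0
0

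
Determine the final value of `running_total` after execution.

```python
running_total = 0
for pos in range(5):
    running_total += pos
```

Let's trace through this code step by step.

Initialize: running_total = 0
Entering loop: for pos in range(5):

After execution: running_total = 10
10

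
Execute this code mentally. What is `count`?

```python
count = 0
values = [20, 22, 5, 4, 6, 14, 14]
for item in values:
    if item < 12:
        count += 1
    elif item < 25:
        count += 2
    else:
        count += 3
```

Let's trace through this code step by step.

Initialize: count = 0
Initialize: values = [20, 22, 5, 4, 6, 14, 14]
Entering loop: for item in values:

After execution: count = 11
11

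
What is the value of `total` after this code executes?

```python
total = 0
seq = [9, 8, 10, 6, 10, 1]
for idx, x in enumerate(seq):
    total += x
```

Let's trace through this code step by step.

Initialize: total = 0
Initialize: seq = [9, 8, 10, 6, 10, 1]
Entering loop: for idx, x in enumerate(seq):

After execution: total = 44
44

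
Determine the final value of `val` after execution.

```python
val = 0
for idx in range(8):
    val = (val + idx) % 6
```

Let's trace through this code step by step.

Initialize: val = 0
Entering loop: for idx in range(8):

After execution: val = 4
4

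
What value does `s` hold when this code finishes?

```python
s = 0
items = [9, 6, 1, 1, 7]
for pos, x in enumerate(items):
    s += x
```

Let's trace through this code step by step.

Initialize: s = 0
Initialize: items = [9, 6, 1, 1, 7]
Entering loop: for pos, x in enumerate(items):

After execution: s = 24
24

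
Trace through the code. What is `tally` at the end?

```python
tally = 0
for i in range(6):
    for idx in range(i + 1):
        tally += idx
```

Let's trace through this code step by step.

Initialize: tally = 0
Entering loop: for i in range(6):

After execution: tally = 35
35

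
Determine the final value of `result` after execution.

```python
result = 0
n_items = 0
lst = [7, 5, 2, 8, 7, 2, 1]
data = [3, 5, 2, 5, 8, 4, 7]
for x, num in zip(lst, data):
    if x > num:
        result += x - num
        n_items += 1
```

Let's trace through this code step by step.

Initialize: result = 0
Initialize: n_items = 0
Initialize: lst = [7, 5, 2, 8, 7, 2, 1]
Initialize: data = [3, 5, 2, 5, 8, 4, 7]
Entering loop: for x, num in zip(lst, data):

After execution: result = 7
7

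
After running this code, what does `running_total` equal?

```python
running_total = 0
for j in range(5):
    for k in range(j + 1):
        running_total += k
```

Let's trace through this code step by step.

Initialize: running_total = 0
Entering loop: for j in range(5):

After execution: running_total = 20
20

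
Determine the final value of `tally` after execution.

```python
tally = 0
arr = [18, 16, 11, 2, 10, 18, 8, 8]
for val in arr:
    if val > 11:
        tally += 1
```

Let's trace through this code step by step.

Initialize: tally = 0
Initialize: arr = [18, 16, 11, 2, 10, 18, 8, 8]
Entering loop: for val in arr:

After execution: tally = 3
3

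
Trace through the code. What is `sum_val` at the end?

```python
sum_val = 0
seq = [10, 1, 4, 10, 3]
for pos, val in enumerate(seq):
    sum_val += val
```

Let's trace through this code step by step.

Initialize: sum_val = 0
Initialize: seq = [10, 1, 4, 10, 3]
Entering loop: for pos, val in enumerate(seq):

After execution: sum_val = 28
28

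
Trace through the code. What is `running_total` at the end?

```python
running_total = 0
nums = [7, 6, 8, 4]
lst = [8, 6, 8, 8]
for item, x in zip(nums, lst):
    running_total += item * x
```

Let's trace through this code step by step.

Initialize: running_total = 0
Initialize: nums = [7, 6, 8, 4]
Initialize: lst = [8, 6, 8, 8]
Entering loop: for item, x in zip(nums, lst):

After execution: running_total = 188
188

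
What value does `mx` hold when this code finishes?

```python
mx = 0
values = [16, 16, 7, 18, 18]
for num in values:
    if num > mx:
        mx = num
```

Let's trace through this code step by step.

Initialize: mx = 0
Initialize: values = [16, 16, 7, 18, 18]
Entering loop: for num in values:

After execution: mx = 18
18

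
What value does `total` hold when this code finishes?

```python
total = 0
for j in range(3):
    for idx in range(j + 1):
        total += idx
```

Let's trace through this code step by step.

Initialize: total = 0
Entering loop: for j in range(3):

After execution: total = 4
4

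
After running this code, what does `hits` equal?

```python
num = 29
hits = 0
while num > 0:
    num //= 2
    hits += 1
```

Let's trace through this code step by step.

Initialize: num = 29
Initialize: hits = 0
Entering loop: while num > 0:

After execution: hits = 5
5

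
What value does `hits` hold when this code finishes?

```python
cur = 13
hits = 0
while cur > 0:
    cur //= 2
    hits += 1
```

Let's trace through this code step by step.

Initialize: cur = 13
Initialize: hits = 0
Entering loop: while cur > 0:

After execution: hits = 4
4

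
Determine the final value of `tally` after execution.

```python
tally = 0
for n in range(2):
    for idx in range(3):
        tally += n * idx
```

Let's trace through this code step by step.

Initialize: tally = 0
Entering loop: for n in range(2):

After execution: tally = 3
3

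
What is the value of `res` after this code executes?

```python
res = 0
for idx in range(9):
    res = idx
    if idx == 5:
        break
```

Let's trace through this code step by step.

Initialize: res = 0
Entering loop: for idx in range(9):

After execution: res = 5
5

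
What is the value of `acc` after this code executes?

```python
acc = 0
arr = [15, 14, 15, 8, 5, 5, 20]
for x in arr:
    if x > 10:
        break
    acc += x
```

Let's trace through this code step by step.

Initialize: acc = 0
Initialize: arr = [15, 14, 15, 8, 5, 5, 20]
Entering loop: for x in arr:

After execution: acc = 0
0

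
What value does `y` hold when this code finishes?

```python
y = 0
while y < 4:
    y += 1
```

Let's trace through this code step by step.

Initialize: y = 0
Entering loop: while y < 4:

After execution: y = 4
4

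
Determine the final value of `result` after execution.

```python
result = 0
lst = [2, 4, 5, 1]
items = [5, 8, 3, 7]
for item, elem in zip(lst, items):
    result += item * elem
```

Let's trace through this code step by step.

Initialize: result = 0
Initialize: lst = [2, 4, 5, 1]
Initialize: items = [5, 8, 3, 7]
Entering loop: for item, elem in zip(lst, items):

After execution: result = 64
64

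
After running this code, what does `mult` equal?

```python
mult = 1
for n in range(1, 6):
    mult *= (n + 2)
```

Let's trace through this code step by step.

Initialize: mult = 1
Entering loop: for n in range(1, 6):

After execution: mult = 2520
2520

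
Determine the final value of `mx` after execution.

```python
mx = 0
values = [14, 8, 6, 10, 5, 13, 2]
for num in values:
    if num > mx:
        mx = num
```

Let's trace through this code step by step.

Initialize: mx = 0
Initialize: values = [14, 8, 6, 10, 5, 13, 2]
Entering loop: for num in values:

After execution: mx = 14
14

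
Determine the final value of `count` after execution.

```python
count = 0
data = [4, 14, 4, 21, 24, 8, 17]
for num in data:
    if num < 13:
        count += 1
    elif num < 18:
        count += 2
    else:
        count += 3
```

Let's trace through this code step by step.

Initialize: count = 0
Initialize: data = [4, 14, 4, 21, 24, 8, 17]
Entering loop: for num in data:

After execution: count = 13
13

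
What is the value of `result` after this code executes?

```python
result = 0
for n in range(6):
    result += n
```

Let's trace through this code step by step.

Initialize: result = 0
Entering loop: for n in range(6):

After execution: result = 15
15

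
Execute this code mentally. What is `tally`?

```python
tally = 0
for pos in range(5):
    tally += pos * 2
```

Let's trace through this code step by step.

Initialize: tally = 0
Entering loop: for pos in range(5):

After execution: tally = 20
20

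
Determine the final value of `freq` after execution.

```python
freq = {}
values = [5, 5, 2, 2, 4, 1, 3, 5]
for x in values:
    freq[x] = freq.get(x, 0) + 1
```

Let's trace through this code step by step.

Initialize: freq = {}
Initialize: values = [5, 5, 2, 2, 4, 1, 3, 5]
Entering loop: for x in values:

After execution: freq = {5: 3, 2: 2, 4: 1, 1: 1, 3: 1}
{5: 3, 2: 2, 4: 1, 1: 1, 3: 1}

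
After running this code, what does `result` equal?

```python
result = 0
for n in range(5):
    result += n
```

Let's trace through this code step by step.

Initialize: result = 0
Entering loop: for n in range(5):

After execution: result = 10
10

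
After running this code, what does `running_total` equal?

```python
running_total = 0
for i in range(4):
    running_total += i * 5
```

Let's trace through this code step by step.

Initialize: running_total = 0
Entering loop: for i in range(4):

After execution: running_total = 30
30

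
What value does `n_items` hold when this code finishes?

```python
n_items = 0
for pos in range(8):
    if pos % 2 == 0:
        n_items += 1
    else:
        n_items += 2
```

Let's trace through this code step by step.

Initialize: n_items = 0
Entering loop: for pos in range(8):

After execution: n_items = 12
12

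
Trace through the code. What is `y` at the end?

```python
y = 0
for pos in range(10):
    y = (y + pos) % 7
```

Let's trace through this code step by step.

Initialize: y = 0
Entering loop: for pos in range(10):

After execution: y = 3
3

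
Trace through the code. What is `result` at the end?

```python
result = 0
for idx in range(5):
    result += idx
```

Let's trace through this code step by step.

Initialize: result = 0
Entering loop: for idx in range(5):

After execution: result = 10
10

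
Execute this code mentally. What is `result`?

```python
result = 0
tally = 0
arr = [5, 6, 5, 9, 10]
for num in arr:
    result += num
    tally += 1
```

Let's trace through this code step by step.

Initialize: result = 0
Initialize: tally = 0
Initialize: arr = [5, 6, 5, 9, 10]
Entering loop: for num in arr:

After execution: result = 35
35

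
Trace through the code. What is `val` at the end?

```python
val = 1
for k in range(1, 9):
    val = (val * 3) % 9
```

Let's trace through this code step by step.

Initialize: val = 1
Entering loop: for k in range(1, 9):

After execution: val = 0
0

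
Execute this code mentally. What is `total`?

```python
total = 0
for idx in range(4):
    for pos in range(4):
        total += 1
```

Let's trace through this code step by step.

Initialize: total = 0
Entering loop: for idx in range(4):

After execution: total = 16
16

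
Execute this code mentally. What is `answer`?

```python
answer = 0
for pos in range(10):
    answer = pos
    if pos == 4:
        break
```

Let's trace through this code step by step.

Initialize: answer = 0
Entering loop: for pos in range(10):

After execution: answer = 4
4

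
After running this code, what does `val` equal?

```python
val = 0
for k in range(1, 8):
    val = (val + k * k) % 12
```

Let's trace through this code step by step.

Initialize: val = 0
Entering loop: for k in range(1, 8):

After execution: val = 8
8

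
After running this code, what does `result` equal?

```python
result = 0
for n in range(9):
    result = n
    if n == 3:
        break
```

Let's trace through this code step by step.

Initialize: result = 0
Entering loop: for n in range(9):

After execution: result = 3
3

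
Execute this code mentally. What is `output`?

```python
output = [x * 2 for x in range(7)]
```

Let's trace through this code step by step.

Initialize: output = [x * 2 for x in range(7)]

After execution: output = [0, 2, 4, 6, 8, 10, 12]
[0, 2, 4, 6, 8, 10, 12]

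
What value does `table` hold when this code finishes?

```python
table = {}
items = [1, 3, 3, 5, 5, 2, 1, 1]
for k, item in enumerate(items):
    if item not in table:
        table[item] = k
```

Let's trace through this code step by step.

Initialize: table = {}
Initialize: items = [1, 3, 3, 5, 5, 2, 1, 1]
Entering loop: for k, item in enumerate(items):

After execution: table = {1: 0, 3: 1, 5: 3, 2: 5}
{1: 0, 3: 1, 5: 3, 2: 5}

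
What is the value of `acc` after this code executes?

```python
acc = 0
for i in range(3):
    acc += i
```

Let's trace through this code step by step.

Initialize: acc = 0
Entering loop: for i in range(3):

After execution: acc = 3
3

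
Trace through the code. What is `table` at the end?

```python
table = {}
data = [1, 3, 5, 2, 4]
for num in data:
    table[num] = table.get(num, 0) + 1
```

Let's trace through this code step by step.

Initialize: table = {}
Initialize: data = [1, 3, 5, 2, 4]
Entering loop: for num in data:

After execution: table = {1: 1, 3: 1, 5: 1, 2: 1, 4: 1}
{1: 1, 3: 1, 5: 1, 2: 1, 4: 1}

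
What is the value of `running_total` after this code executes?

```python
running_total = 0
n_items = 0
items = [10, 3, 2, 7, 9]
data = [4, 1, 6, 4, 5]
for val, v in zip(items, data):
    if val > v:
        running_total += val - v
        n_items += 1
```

Let's trace through this code step by step.

Initialize: running_total = 0
Initialize: n_items = 0
Initialize: items = [10, 3, 2, 7, 9]
Initialize: data = [4, 1, 6, 4, 5]
Entering loop: for val, v in zip(items, data):

After execution: running_total = 15
15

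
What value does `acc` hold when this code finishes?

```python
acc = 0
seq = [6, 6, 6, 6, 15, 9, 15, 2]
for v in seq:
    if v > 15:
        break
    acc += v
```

Let's trace through this code step by step.

Initialize: acc = 0
Initialize: seq = [6, 6, 6, 6, 15, 9, 15, 2]
Entering loop: for v in seq:

After execution: acc = 65
65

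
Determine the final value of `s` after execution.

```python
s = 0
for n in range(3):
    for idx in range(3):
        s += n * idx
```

Let's trace through this code step by step.

Initialize: s = 0
Entering loop: for n in range(3):

After execution: s = 9
9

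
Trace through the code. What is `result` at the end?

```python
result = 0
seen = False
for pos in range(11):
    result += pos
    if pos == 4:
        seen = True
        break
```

Let's trace through this code step by step.

Initialize: result = 0
Initialize: seen = False
Entering loop: for pos in range(11):

After execution: result = 10
10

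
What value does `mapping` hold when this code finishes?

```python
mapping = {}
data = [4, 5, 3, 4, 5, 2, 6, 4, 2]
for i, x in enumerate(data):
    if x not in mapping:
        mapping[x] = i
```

Let's trace through this code step by step.

Initialize: mapping = {}
Initialize: data = [4, 5, 3, 4, 5, 2, 6, 4, 2]
Entering loop: for i, x in enumerate(data):

After execution: mapping = {4: 0, 5: 1, 3: 2, 2: 5, 6: 6}
{4: 0, 5: 1, 3: 2, 2: 5, 6: 6}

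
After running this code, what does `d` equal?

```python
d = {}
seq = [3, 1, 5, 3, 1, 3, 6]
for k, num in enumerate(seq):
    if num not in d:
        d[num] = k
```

Let's trace through this code step by step.

Initialize: d = {}
Initialize: seq = [3, 1, 5, 3, 1, 3, 6]
Entering loop: for k, num in enumerate(seq):

After execution: d = {3: 0, 1: 1, 5: 2, 6: 6}
{3: 0, 1: 1, 5: 2, 6: 6}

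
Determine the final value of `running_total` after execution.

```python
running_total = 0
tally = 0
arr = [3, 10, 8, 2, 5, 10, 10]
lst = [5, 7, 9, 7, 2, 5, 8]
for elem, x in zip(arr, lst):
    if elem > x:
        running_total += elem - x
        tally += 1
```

Let's trace through this code step by step.

Initialize: running_total = 0
Initialize: tally = 0
Initialize: arr = [3, 10, 8, 2, 5, 10, 10]
Initialize: lst = [5, 7, 9, 7, 2, 5, 8]
Entering loop: for elem, x in zip(arr, lst):

After execution: running_total = 13
13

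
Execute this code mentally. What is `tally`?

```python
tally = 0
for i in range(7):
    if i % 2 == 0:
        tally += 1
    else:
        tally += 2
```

Let's trace through this code step by step.

Initialize: tally = 0
Entering loop: for i in range(7):

After execution: tally = 10
10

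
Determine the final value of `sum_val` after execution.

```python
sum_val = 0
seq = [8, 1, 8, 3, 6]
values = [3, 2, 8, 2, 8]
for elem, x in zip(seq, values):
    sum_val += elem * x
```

Let's trace through this code step by step.

Initialize: sum_val = 0
Initialize: seq = [8, 1, 8, 3, 6]
Initialize: values = [3, 2, 8, 2, 8]
Entering loop: for elem, x in zip(seq, values):

After execution: sum_val = 144
144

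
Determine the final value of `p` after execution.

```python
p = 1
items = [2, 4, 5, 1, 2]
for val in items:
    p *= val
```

Let's trace through this code step by step.

Initialize: p = 1
Initialize: items = [2, 4, 5, 1, 2]
Entering loop: for val in items:

After execution: p = 80
80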